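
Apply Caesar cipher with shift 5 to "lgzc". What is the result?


Caesar cipher: shift "lgzc" by 5
  'l' (pos 11) + 5 = pos 16 = 'q'
  'g' (pos 6) + 5 = pos 11 = 'l'
  'z' (pos 25) + 5 = pos 4 = 'e'
  'c' (pos 2) + 5 = pos 7 = 'h'
Result: qleh

qleh


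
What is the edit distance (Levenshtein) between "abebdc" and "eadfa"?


Computing edit distance: "abebdc" -> "eadfa"
DP table:
           e    a    d    f    a
      0    1    2    3    4    5
  a   1    1    1    2    3    4
  b   2    2    2    2    3    4
  e   3    2    3    3    3    4
  b   4    3    3    4    4    4
  d   5    4    4    3    4    5
  c   6    5    5    4    4    5
Edit distance = dp[6][5] = 5

5


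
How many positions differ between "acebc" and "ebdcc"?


Comparing "acebc" and "ebdcc" position by position:
  Position 0: 'a' vs 'e' => DIFFER
  Position 1: 'c' vs 'b' => DIFFER
  Position 2: 'e' vs 'd' => DIFFER
  Position 3: 'b' vs 'c' => DIFFER
  Position 4: 'c' vs 'c' => same
Positions that differ: 4

4


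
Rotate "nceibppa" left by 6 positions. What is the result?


Input: "nceibppa", rotate left by 6
First 6 characters: "nceibp"
Remaining characters: "pa"
Concatenate remaining + first: "pa" + "nceibp" = "panceibp"

panceibp


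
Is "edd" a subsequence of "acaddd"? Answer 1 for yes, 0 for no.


Check if "edd" is a subsequence of "acaddd"
Greedy scan:
  Position 0 ('a'): no match needed
  Position 1 ('c'): no match needed
  Position 2 ('a'): no match needed
  Position 3 ('d'): no match needed
  Position 4 ('d'): no match needed
  Position 5 ('d'): no match needed
Only matched 0/3 characters => not a subsequence

0


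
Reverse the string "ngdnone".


Input: ngdnone
Reading characters right to left:
  Position 6: 'e'
  Position 5: 'n'
  Position 4: 'o'
  Position 3: 'n'
  Position 2: 'd'
  Position 1: 'g'
  Position 0: 'n'
Reversed: enondgn

enondgn


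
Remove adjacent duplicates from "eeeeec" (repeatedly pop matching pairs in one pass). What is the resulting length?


Input: eeeeec
Stack-based adjacent duplicate removal:
  Read 'e': push. Stack: e
  Read 'e': matches stack top 'e' => pop. Stack: (empty)
  Read 'e': push. Stack: e
  Read 'e': matches stack top 'e' => pop. Stack: (empty)
  Read 'e': push. Stack: e
  Read 'c': push. Stack: ec
Final stack: "ec" (length 2)

2


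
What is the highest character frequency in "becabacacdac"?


Input: becabacacdac
Character counts:
  'a': 4
  'b': 2
  'c': 4
  'd': 1
  'e': 1
Maximum frequency: 4

4


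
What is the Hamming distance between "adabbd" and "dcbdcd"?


Comparing "adabbd" and "dcbdcd" position by position:
  Position 0: 'a' vs 'd' => differ
  Position 1: 'd' vs 'c' => differ
  Position 2: 'a' vs 'b' => differ
  Position 3: 'b' vs 'd' => differ
  Position 4: 'b' vs 'c' => differ
  Position 5: 'd' vs 'd' => same
Total differences (Hamming distance): 5

5


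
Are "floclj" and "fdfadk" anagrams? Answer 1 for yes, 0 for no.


Strings: "floclj", "fdfadk"
Sorted first:  cfjllo
Sorted second: addffk
Differ at position 0: 'c' vs 'a' => not anagrams

0


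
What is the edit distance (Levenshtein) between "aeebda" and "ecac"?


Computing edit distance: "aeebda" -> "ecac"
DP table:
           e    c    a    c
      0    1    2    3    4
  a   1    1    2    2    3
  e   2    1    2    3    3
  e   3    2    2    3    4
  b   4    3    3    3    4
  d   5    4    4    4    4
  a   6    5    5    4    5
Edit distance = dp[6][4] = 5

5


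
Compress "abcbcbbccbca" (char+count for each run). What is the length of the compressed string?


Input: abcbcbbccbca
Runs:
  'a' x 1 => "a1"
  'b' x 1 => "b1"
  'c' x 1 => "c1"
  'b' x 1 => "b1"
  'c' x 1 => "c1"
  'b' x 2 => "b2"
  'c' x 2 => "c2"
  'b' x 1 => "b1"
  'c' x 1 => "c1"
  'a' x 1 => "a1"
Compressed: "a1b1c1b1c1b2c2b1c1a1"
Compressed length: 20

20


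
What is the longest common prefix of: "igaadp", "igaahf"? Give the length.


Words: igaadp, igaahf
  Position 0: all 'i' => match
  Position 1: all 'g' => match
  Position 2: all 'a' => match
  Position 3: all 'a' => match
  Position 4: ('d', 'h') => mismatch, stop
LCP = "igaa" (length 4)

4


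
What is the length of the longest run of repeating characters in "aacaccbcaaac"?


Input: "aacaccbcaaac"
Scanning for longest run:
  Position 1 ('a'): continues run of 'a', length=2
  Position 2 ('c'): new char, reset run to 1
  Position 3 ('a'): new char, reset run to 1
  Position 4 ('c'): new char, reset run to 1
  Position 5 ('c'): continues run of 'c', length=2
  Position 6 ('b'): new char, reset run to 1
  Position 7 ('c'): new char, reset run to 1
  Position 8 ('a'): new char, reset run to 1
  Position 9 ('a'): continues run of 'a', length=2
  Position 10 ('a'): continues run of 'a', length=3
  Position 11 ('c'): new char, reset run to 1
Longest run: 'a' with length 3

3


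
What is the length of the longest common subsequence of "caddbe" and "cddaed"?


LCS of "caddbe" and "cddaed"
DP table:
           c    d    d    a    e    d
      0    0    0    0    0    0    0
  c   0    1    1    1    1    1    1
  a   0    1    1    1    2    2    2
  d   0    1    2    2    2    2    3
  d   0    1    2    3    3    3    3
  b   0    1    2    3    3    3    3
  e   0    1    2    3    3    4    4
LCS length = dp[6][6] = 4

4


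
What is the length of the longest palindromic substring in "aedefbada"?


Input: "aedefbada"
Checking substrings for palindromes:
  [1:4] "ede" (len 3) => palindrome
  [6:9] "ada" (len 3) => palindrome
Longest palindromic substring: "ede" with length 3

3


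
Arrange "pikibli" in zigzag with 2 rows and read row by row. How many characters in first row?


Zigzag "pikibli" into 2 rows:
Placing characters:
  'p' => row 0
  'i' => row 1
  'k' => row 0
  'i' => row 1
  'b' => row 0
  'l' => row 1
  'i' => row 0
Rows:
  Row 0: "pkbi"
  Row 1: "iil"
First row length: 4

4


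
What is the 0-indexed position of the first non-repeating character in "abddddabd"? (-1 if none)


Input: abddddabd
Character frequencies:
  'a': 2
  'b': 2
  'd': 5
Scanning left to right for freq == 1:
  Position 0 ('a'): freq=2, skip
  Position 1 ('b'): freq=2, skip
  Position 2 ('d'): freq=5, skip
  Position 3 ('d'): freq=5, skip
  Position 4 ('d'): freq=5, skip
  Position 5 ('d'): freq=5, skip
  Position 6 ('a'): freq=2, skip
  Position 7 ('b'): freq=2, skip
  Position 8 ('d'): freq=5, skip
  No unique character found => answer = -1

-1


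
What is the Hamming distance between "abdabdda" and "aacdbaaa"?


Comparing "abdabdda" and "aacdbaaa" position by position:
  Position 0: 'a' vs 'a' => same
  Position 1: 'b' vs 'a' => differ
  Position 2: 'd' vs 'c' => differ
  Position 3: 'a' vs 'd' => differ
  Position 4: 'b' vs 'b' => same
  Position 5: 'd' vs 'a' => differ
  Position 6: 'd' vs 'a' => differ
  Position 7: 'a' vs 'a' => same
Total differences (Hamming distance): 5

5


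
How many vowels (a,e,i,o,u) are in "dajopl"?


Input: dajopl
Checking each character:
  'd' at position 0: consonant
  'a' at position 1: vowel (running total: 1)
  'j' at position 2: consonant
  'o' at position 3: vowel (running total: 2)
  'p' at position 4: consonant
  'l' at position 5: consonant
Total vowels: 2

2


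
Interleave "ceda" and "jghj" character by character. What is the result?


Interleaving "ceda" and "jghj":
  Position 0: 'c' from first, 'j' from second => "cj"
  Position 1: 'e' from first, 'g' from second => "eg"
  Position 2: 'd' from first, 'h' from second => "dh"
  Position 3: 'a' from first, 'j' from second => "aj"
Result: cjegdhaj

cjegdhaj


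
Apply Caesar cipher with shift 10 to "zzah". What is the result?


Caesar cipher: shift "zzah" by 10
  'z' (pos 25) + 10 = pos 9 = 'j'
  'z' (pos 25) + 10 = pos 9 = 'j'
  'a' (pos 0) + 10 = pos 10 = 'k'
  'h' (pos 7) + 10 = pos 17 = 'r'
Result: jjkr

jjkr


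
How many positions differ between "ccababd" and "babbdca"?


Comparing "ccababd" and "babbdca" position by position:
  Position 0: 'c' vs 'b' => DIFFER
  Position 1: 'c' vs 'a' => DIFFER
  Position 2: 'a' vs 'b' => DIFFER
  Position 3: 'b' vs 'b' => same
  Position 4: 'a' vs 'd' => DIFFER
  Position 5: 'b' vs 'c' => DIFFER
  Position 6: 'd' vs 'a' => DIFFER
Positions that differ: 6

6


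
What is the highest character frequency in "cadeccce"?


Input: cadeccce
Character counts:
  'a': 1
  'c': 4
  'd': 1
  'e': 2
Maximum frequency: 4

4


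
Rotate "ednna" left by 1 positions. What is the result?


Input: "ednna", rotate left by 1
First 1 characters: "e"
Remaining characters: "dnna"
Concatenate remaining + first: "dnna" + "e" = "dnnae"

dnnae


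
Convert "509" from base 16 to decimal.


Input: "509" in base 16
Positional expansion:
  Digit '5' (value 5) x 16^2 = 1280
  Digit '0' (value 0) x 16^1 = 0
  Digit '9' (value 9) x 16^0 = 9
Sum = 1289

1289


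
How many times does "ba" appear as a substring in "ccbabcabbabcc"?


Searching for "ba" in "ccbabcabbabcc"
Scanning each position:
  Position 0: "cc" => no
  Position 1: "cb" => no
  Position 2: "ba" => MATCH
  Position 3: "ab" => no
  Position 4: "bc" => no
  Position 5: "ca" => no
  Position 6: "ab" => no
  Position 7: "bb" => no
  Position 8: "ba" => MATCH
  Position 9: "ab" => no
  Position 10: "bc" => no
  Position 11: "cc" => no
Total occurrences: 2

2


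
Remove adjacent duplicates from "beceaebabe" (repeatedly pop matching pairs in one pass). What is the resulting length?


Input: beceaebabe
Stack-based adjacent duplicate removal:
  Read 'b': push. Stack: b
  Read 'e': push. Stack: be
  Read 'c': push. Stack: bec
  Read 'e': push. Stack: bece
  Read 'a': push. Stack: becea
  Read 'e': push. Stack: beceae
  Read 'b': push. Stack: beceaeb
  Read 'a': push. Stack: beceaeba
  Read 'b': push. Stack: beceaebab
  Read 'e': push. Stack: beceaebabe
Final stack: "beceaebabe" (length 10)

10


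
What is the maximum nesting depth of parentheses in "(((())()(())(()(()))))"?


Input: "(((())()(())(()(()))))"
Tracking depth:
  Position 0 '(': depth becomes 1
  Position 1 '(': depth becomes 2
  Position 2 '(': depth becomes 3
  Position 3 '(': depth becomes 4
  Position 4 ')': depth becomes 3
  Position 5 ')': depth becomes 2
  Position 6 '(': depth becomes 3
  Position 7 ')': depth becomes 2
  Position 8 '(': depth becomes 3
  Position 9 '(': depth becomes 4
  Position 10 ')': depth becomes 3
  Position 11 ')': depth becomes 2
  Position 12 '(': depth becomes 3
  Position 13 '(': depth becomes 4
  Position 14 ')': depth becomes 3
  Position 15 '(': depth becomes 4
  Position 16 '(': depth becomes 5
  Position 17 ')': depth becomes 4
  Position 18 ')': depth becomes 3
  Position 19 ')': depth becomes 2
  Position 20 ')': depth becomes 1
  Position 21 ')': depth becomes 0
Maximum depth reached: 5

5


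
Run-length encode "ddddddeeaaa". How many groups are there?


Input: ddddddeeaaa
Scanning for consecutive runs:
  Group 1: 'd' x 6 (positions 0-5)
  Group 2: 'e' x 2 (positions 6-7)
  Group 3: 'a' x 3 (positions 8-10)
Total groups: 3

3


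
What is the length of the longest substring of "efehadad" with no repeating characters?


Input: "efehadad"
Sliding window (track last position of each char):
  Position 0 ('e'): window [0,0] length 1 -- new best
  Position 1 ('f'): window [0,1] length 2 -- new best
  Position 2 ('e'): repeat (last at 0), move window start to 1
  Position 2 ('e'): window [1,2] length 2
  Position 3 ('h'): window [1,3] length 3 -- new best
  Position 4 ('a'): window [1,4] length 4 -- new best
  Position 5 ('d'): window [1,5] length 5 -- new best
  Position 6 ('a'): repeat (last at 4), move window start to 5
  Position 6 ('a'): window [5,6] length 2
  Position 7 ('d'): repeat (last at 5), move window start to 6
  Position 7 ('d'): window [6,7] length 2
Longest substring with no repeats: "fehad" with length 5

5


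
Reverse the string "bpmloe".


Input: bpmloe
Reading characters right to left:
  Position 5: 'e'
  Position 4: 'o'
  Position 3: 'l'
  Position 2: 'm'
  Position 1: 'p'
  Position 0: 'b'
Reversed: eolmpb

eolmpb


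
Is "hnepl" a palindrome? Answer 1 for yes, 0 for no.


Input: hnepl
Reversed: lpenh
  Compare pos 0 ('h') with pos 4 ('l'): MISMATCH
  Compare pos 1 ('n') with pos 3 ('p'): MISMATCH
Result: not a palindrome

0


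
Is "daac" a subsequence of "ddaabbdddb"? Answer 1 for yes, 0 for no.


Check if "daac" is a subsequence of "ddaabbdddb"
Greedy scan:
  Position 0 ('d'): matches sub[0] = 'd'
  Position 1 ('d'): no match needed
  Position 2 ('a'): matches sub[1] = 'a'
  Position 3 ('a'): matches sub[2] = 'a'
  Position 4 ('b'): no match needed
  Position 5 ('b'): no match needed
  Position 6 ('d'): no match needed
  Position 7 ('d'): no match needed
  Position 8 ('d'): no match needed
  Position 9 ('b'): no match needed
Only matched 3/4 characters => not a subsequence

0


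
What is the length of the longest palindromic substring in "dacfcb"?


Input: "dacfcb"
Checking substrings for palindromes:
  [2:5] "cfc" (len 3) => palindrome
Longest palindromic substring: "cfc" with length 3

3


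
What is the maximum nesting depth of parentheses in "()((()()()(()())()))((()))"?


Input: "()((()()()(()())()))((()))"
Tracking depth:
  Position 0 '(': depth becomes 1
  Position 1 ')': depth becomes 0
  Position 2 '(': depth becomes 1
  Position 3 '(': depth becomes 2
  Position 4 '(': depth becomes 3
  Position 5 ')': depth becomes 2
  Position 6 '(': depth becomes 3
  Position 7 ')': depth becomes 2
  Position 8 '(': depth becomes 3
  Position 9 ')': depth becomes 2
  Position 10 '(': depth becomes 3
  Position 11 '(': depth becomes 4
  Position 12 ')': depth becomes 3
  Position 13 '(': depth becomes 4
  Position 14 ')': depth becomes 3
  Position 15 ')': depth becomes 2
  Position 16 '(': depth becomes 3
  Position 17 ')': depth becomes 2
  Position 18 ')': depth becomes 1
  Position 19 ')': depth becomes 0
  Position 20 '(': depth becomes 1
  Position 21 '(': depth becomes 2
  Position 22 '(': depth becomes 3
  Position 23 ')': depth becomes 2
  Position 24 ')': depth becomes 1
  Position 25 ')': depth becomes 0
Maximum depth reached: 4

4


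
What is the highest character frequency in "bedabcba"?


Input: bedabcba
Character counts:
  'a': 2
  'b': 3
  'c': 1
  'd': 1
  'e': 1
Maximum frequency: 3

3


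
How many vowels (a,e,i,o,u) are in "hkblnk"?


Input: hkblnk
Checking each character:
  'h' at position 0: consonant
  'k' at position 1: consonant
  'b' at position 2: consonant
  'l' at position 3: consonant
  'n' at position 4: consonant
  'k' at position 5: consonant
Total vowels: 0

0


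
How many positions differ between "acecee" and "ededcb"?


Comparing "acecee" and "ededcb" position by position:
  Position 0: 'a' vs 'e' => DIFFER
  Position 1: 'c' vs 'd' => DIFFER
  Position 2: 'e' vs 'e' => same
  Position 3: 'c' vs 'd' => DIFFER
  Position 4: 'e' vs 'c' => DIFFER
  Position 5: 'e' vs 'b' => DIFFER
Positions that differ: 5

5


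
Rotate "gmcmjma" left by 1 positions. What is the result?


Input: "gmcmjma", rotate left by 1
First 1 characters: "g"
Remaining characters: "mcmjma"
Concatenate remaining + first: "mcmjma" + "g" = "mcmjmag"

mcmjmag


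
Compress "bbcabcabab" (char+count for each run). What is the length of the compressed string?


Input: bbcabcabab
Runs:
  'b' x 2 => "b2"
  'c' x 1 => "c1"
  'a' x 1 => "a1"
  'b' x 1 => "b1"
  'c' x 1 => "c1"
  'a' x 1 => "a1"
  'b' x 1 => "b1"
  'a' x 1 => "a1"
  'b' x 1 => "b1"
Compressed: "b2c1a1b1c1a1b1a1b1"
Compressed length: 18

18


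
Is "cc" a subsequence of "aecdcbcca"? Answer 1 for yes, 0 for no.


Check if "cc" is a subsequence of "aecdcbcca"
Greedy scan:
  Position 0 ('a'): no match needed
  Position 1 ('e'): no match needed
  Position 2 ('c'): matches sub[0] = 'c'
  Position 3 ('d'): no match needed
  Position 4 ('c'): matches sub[1] = 'c'
  Position 5 ('b'): no match needed
  Position 6 ('c'): no match needed
  Position 7 ('c'): no match needed
  Position 8 ('a'): no match needed
All 2 characters matched => is a subsequence

1


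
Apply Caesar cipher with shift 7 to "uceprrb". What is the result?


Caesar cipher: shift "uceprrb" by 7
  'u' (pos 20) + 7 = pos 1 = 'b'
  'c' (pos 2) + 7 = pos 9 = 'j'
  'e' (pos 4) + 7 = pos 11 = 'l'
  'p' (pos 15) + 7 = pos 22 = 'w'
  'r' (pos 17) + 7 = pos 24 = 'y'
  'r' (pos 17) + 7 = pos 24 = 'y'
  'b' (pos 1) + 7 = pos 8 = 'i'
Result: bjlwyyi

bjlwyyi


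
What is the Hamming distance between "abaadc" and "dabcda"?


Comparing "abaadc" and "dabcda" position by position:
  Position 0: 'a' vs 'd' => differ
  Position 1: 'b' vs 'a' => differ
  Position 2: 'a' vs 'b' => differ
  Position 3: 'a' vs 'c' => differ
  Position 4: 'd' vs 'd' => same
  Position 5: 'c' vs 'a' => differ
Total differences (Hamming distance): 5

5


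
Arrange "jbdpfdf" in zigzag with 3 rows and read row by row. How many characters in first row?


Zigzag "jbdpfdf" into 3 rows:
Placing characters:
  'j' => row 0
  'b' => row 1
  'd' => row 2
  'p' => row 1
  'f' => row 0
  'd' => row 1
  'f' => row 2
Rows:
  Row 0: "jf"
  Row 1: "bpd"
  Row 2: "df"
First row length: 2

2


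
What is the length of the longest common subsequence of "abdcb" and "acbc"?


LCS of "abdcb" and "acbc"
DP table:
           a    c    b    c
      0    0    0    0    0
  a   0    1    1    1    1
  b   0    1    1    2    2
  d   0    1    1    2    2
  c   0    1    2    2    3
  b   0    1    2    3    3
LCS length = dp[5][4] = 3

3


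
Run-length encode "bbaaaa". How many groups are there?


Input: bbaaaa
Scanning for consecutive runs:
  Group 1: 'b' x 2 (positions 0-1)
  Group 2: 'a' x 4 (positions 2-5)
Total groups: 2

2


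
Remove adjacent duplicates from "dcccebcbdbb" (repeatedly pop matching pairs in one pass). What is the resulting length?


Input: dcccebcbdbb
Stack-based adjacent duplicate removal:
  Read 'd': push. Stack: d
  Read 'c': push. Stack: dc
  Read 'c': matches stack top 'c' => pop. Stack: d
  Read 'c': push. Stack: dc
  Read 'e': push. Stack: dce
  Read 'b': push. Stack: dceb
  Read 'c': push. Stack: dcebc
  Read 'b': push. Stack: dcebcb
  Read 'd': push. Stack: dcebcbd
  Read 'b': push. Stack: dcebcbdb
  Read 'b': matches stack top 'b' => pop. Stack: dcebcbd
Final stack: "dcebcbd" (length 7)

7


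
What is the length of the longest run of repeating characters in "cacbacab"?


Input: "cacbacab"
Scanning for longest run:
  Position 1 ('a'): new char, reset run to 1
  Position 2 ('c'): new char, reset run to 1
  Position 3 ('b'): new char, reset run to 1
  Position 4 ('a'): new char, reset run to 1
  Position 5 ('c'): new char, reset run to 1
  Position 6 ('a'): new char, reset run to 1
  Position 7 ('b'): new char, reset run to 1
Longest run: 'c' with length 1

1


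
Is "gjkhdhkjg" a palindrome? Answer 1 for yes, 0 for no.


Input: gjkhdhkjg
Reversed: gjkhdhkjg
  Compare pos 0 ('g') with pos 8 ('g'): match
  Compare pos 1 ('j') with pos 7 ('j'): match
  Compare pos 2 ('k') with pos 6 ('k'): match
  Compare pos 3 ('h') with pos 5 ('h'): match
Result: palindrome

1


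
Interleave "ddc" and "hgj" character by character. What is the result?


Interleaving "ddc" and "hgj":
  Position 0: 'd' from first, 'h' from second => "dh"
  Position 1: 'd' from first, 'g' from second => "dg"
  Position 2: 'c' from first, 'j' from second => "cj"
Result: dhdgcj

dhdgcj


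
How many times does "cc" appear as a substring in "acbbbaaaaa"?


Searching for "cc" in "acbbbaaaaa"
Scanning each position:
  Position 0: "ac" => no
  Position 1: "cb" => no
  Position 2: "bb" => no
  Position 3: "bb" => no
  Position 4: "ba" => no
  Position 5: "aa" => no
  Position 6: "aa" => no
  Position 7: "aa" => no
  Position 8: "aa" => no
Total occurrences: 0

0


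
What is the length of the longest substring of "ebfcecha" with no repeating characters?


Input: "ebfcecha"
Sliding window (track last position of each char):
  Position 0 ('e'): window [0,0] length 1 -- new best
  Position 1 ('b'): window [0,1] length 2 -- new best
  Position 2 ('f'): window [0,2] length 3 -- new best
  Position 3 ('c'): window [0,3] length 4 -- new best
  Position 4 ('e'): repeat (last at 0), move window start to 1
  Position 4 ('e'): window [1,4] length 4
  Position 5 ('c'): repeat (last at 3), move window start to 4
  Position 5 ('c'): window [4,5] length 2
  Position 6 ('h'): window [4,6] length 3
  Position 7 ('a'): window [4,7] length 4
Longest substring with no repeats: "ebfc" with length 4

4


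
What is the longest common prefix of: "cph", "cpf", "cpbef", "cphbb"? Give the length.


Words: cph, cpf, cpbef, cphbb
  Position 0: all 'c' => match
  Position 1: all 'p' => match
  Position 2: ('h', 'f', 'b', 'h') => mismatch, stop
LCP = "cp" (length 2)

2


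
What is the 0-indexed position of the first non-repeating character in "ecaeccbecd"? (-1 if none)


Input: ecaeccbecd
Character frequencies:
  'a': 1
  'b': 1
  'c': 4
  'd': 1
  'e': 3
Scanning left to right for freq == 1:
  Position 0 ('e'): freq=3, skip
  Position 1 ('c'): freq=4, skip
  Position 2 ('a'): unique! => answer = 2

2


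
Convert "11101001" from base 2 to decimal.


Input: "11101001" in base 2
Positional expansion:
  Digit '1' (value 1) x 2^7 = 128
  Digit '1' (value 1) x 2^6 = 64
  Digit '1' (value 1) x 2^5 = 32
  Digit '0' (value 0) x 2^4 = 0
  Digit '1' (value 1) x 2^3 = 8
  Digit '0' (value 0) x 2^2 = 0
  Digit '0' (value 0) x 2^1 = 0
  Digit '1' (value 1) x 2^0 = 1
Sum = 233

233


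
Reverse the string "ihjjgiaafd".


Input: ihjjgiaafd
Reading characters right to left:
  Position 9: 'd'
  Position 8: 'f'
  Position 7: 'a'
  Position 6: 'a'
  Position 5: 'i'
  Position 4: 'g'
  Position 3: 'j'
  Position 2: 'j'
  Position 1: 'h'
  Position 0: 'i'
Reversed: dfaaigjjhi

dfaaigjjhi


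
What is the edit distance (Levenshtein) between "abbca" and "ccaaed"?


Computing edit distance: "abbca" -> "ccaaed"
DP table:
           c    c    a    a    e    d
      0    1    2    3    4    5    6
  a   1    1    2    2    3    4    5
  b   2    2    2    3    3    4    5
  b   3    3    3    3    4    4    5
  c   4    3    3    4    4    5    5
  a   5    4    4    3    4    5    6
Edit distance = dp[5][6] = 6

6


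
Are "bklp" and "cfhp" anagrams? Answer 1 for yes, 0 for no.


Strings: "bklp", "cfhp"
Sorted first:  bklp
Sorted second: cfhp
Differ at position 0: 'b' vs 'c' => not anagrams

0


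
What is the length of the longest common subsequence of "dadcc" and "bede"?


LCS of "dadcc" and "bede"
DP table:
           b    e    d    e
      0    0    0    0    0
  d   0    0    0    1    1
  a   0    0    0    1    1
  d   0    0    0    1    1
  c   0    0    0    1    1
  c   0    0    0    1    1
LCS length = dp[5][4] = 1

1


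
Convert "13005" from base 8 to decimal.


Input: "13005" in base 8
Positional expansion:
  Digit '1' (value 1) x 8^4 = 4096
  Digit '3' (value 3) x 8^3 = 1536
  Digit '0' (value 0) x 8^2 = 0
  Digit '0' (value 0) x 8^1 = 0
  Digit '5' (value 5) x 8^0 = 5
Sum = 5637

5637


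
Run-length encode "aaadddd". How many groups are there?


Input: aaadddd
Scanning for consecutive runs:
  Group 1: 'a' x 3 (positions 0-2)
  Group 2: 'd' x 4 (positions 3-6)
Total groups: 2

2


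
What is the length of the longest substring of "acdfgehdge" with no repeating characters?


Input: "acdfgehdge"
Sliding window (track last position of each char):
  Position 0 ('a'): window [0,0] length 1 -- new best
  Position 1 ('c'): window [0,1] length 2 -- new best
  Position 2 ('d'): window [0,2] length 3 -- new best
  Position 3 ('f'): window [0,3] length 4 -- new best
  Position 4 ('g'): window [0,4] length 5 -- new best
  Position 5 ('e'): window [0,5] length 6 -- new best
  Position 6 ('h'): window [0,6] length 7 -- new best
  Position 7 ('d'): repeat (last at 2), move window start to 3
  Position 7 ('d'): window [3,7] length 5
  Position 8 ('g'): repeat (last at 4), move window start to 5
  Position 8 ('g'): window [5,8] length 4
  Position 9 ('e'): repeat (last at 5), move window start to 6
  Position 9 ('e'): window [6,9] length 4
Longest substring with no repeats: "acdfgeh" with length 7

7


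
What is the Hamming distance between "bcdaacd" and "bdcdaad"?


Comparing "bcdaacd" and "bdcdaad" position by position:
  Position 0: 'b' vs 'b' => same
  Position 1: 'c' vs 'd' => differ
  Position 2: 'd' vs 'c' => differ
  Position 3: 'a' vs 'd' => differ
  Position 4: 'a' vs 'a' => same
  Position 5: 'c' vs 'a' => differ
  Position 6: 'd' vs 'd' => same
Total differences (Hamming distance): 4

4


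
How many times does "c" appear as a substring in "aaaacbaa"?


Searching for "c" in "aaaacbaa"
Scanning each position:
  Position 0: "a" => no
  Position 1: "a" => no
  Position 2: "a" => no
  Position 3: "a" => no
  Position 4: "c" => MATCH
  Position 5: "b" => no
  Position 6: "a" => no
  Position 7: "a" => no
Total occurrences: 1

1


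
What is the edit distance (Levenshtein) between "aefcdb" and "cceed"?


Computing edit distance: "aefcdb" -> "cceed"
DP table:
           c    c    e    e    d
      0    1    2    3    4    5
  a   1    1    2    3    4    5
  e   2    2    2    2    3    4
  f   3    3    3    3    3    4
  c   4    3    3    4    4    4
  d   5    4    4    4    5    4
  b   6    5    5    5    5    5
Edit distance = dp[6][5] = 5

5


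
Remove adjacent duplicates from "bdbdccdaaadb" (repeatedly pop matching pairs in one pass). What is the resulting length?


Input: bdbdccdaaadb
Stack-based adjacent duplicate removal:
  Read 'b': push. Stack: b
  Read 'd': push. Stack: bd
  Read 'b': push. Stack: bdb
  Read 'd': push. Stack: bdbd
  Read 'c': push. Stack: bdbdc
  Read 'c': matches stack top 'c' => pop. Stack: bdbd
  Read 'd': matches stack top 'd' => pop. Stack: bdb
  Read 'a': push. Stack: bdba
  Read 'a': matches stack top 'a' => pop. Stack: bdb
  Read 'a': push. Stack: bdba
  Read 'd': push. Stack: bdbad
  Read 'b': push. Stack: bdbadb
Final stack: "bdbadb" (length 6)

6


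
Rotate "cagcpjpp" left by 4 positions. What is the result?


Input: "cagcpjpp", rotate left by 4
First 4 characters: "cagc"
Remaining characters: "pjpp"
Concatenate remaining + first: "pjpp" + "cagc" = "pjppcagc"

pjppcagc


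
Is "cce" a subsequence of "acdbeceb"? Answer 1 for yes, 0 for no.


Check if "cce" is a subsequence of "acdbeceb"
Greedy scan:
  Position 0 ('a'): no match needed
  Position 1 ('c'): matches sub[0] = 'c'
  Position 2 ('d'): no match needed
  Position 3 ('b'): no match needed
  Position 4 ('e'): no match needed
  Position 5 ('c'): matches sub[1] = 'c'
  Position 6 ('e'): matches sub[2] = 'e'
  Position 7 ('b'): no match needed
All 3 characters matched => is a subsequence

1


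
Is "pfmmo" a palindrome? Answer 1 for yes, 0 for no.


Input: pfmmo
Reversed: ommfp
  Compare pos 0 ('p') with pos 4 ('o'): MISMATCH
  Compare pos 1 ('f') with pos 3 ('m'): MISMATCH
Result: not a palindrome

0


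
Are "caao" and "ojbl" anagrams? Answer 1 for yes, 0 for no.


Strings: "caao", "ojbl"
Sorted first:  aaco
Sorted second: bjlo
Differ at position 0: 'a' vs 'b' => not anagrams

0


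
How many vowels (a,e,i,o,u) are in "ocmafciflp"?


Input: ocmafciflp
Checking each character:
  'o' at position 0: vowel (running total: 1)
  'c' at position 1: consonant
  'm' at position 2: consonant
  'a' at position 3: vowel (running total: 2)
  'f' at position 4: consonant
  'c' at position 5: consonant
  'i' at position 6: vowel (running total: 3)
  'f' at position 7: consonant
  'l' at position 8: consonant
  'p' at position 9: consonant
Total vowels: 3

3


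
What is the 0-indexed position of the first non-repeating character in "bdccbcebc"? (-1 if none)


Input: bdccbcebc
Character frequencies:
  'b': 3
  'c': 4
  'd': 1
  'e': 1
Scanning left to right for freq == 1:
  Position 0 ('b'): freq=3, skip
  Position 1 ('d'): unique! => answer = 1

1


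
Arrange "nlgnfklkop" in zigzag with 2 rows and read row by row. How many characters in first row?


Zigzag "nlgnfklkop" into 2 rows:
Placing characters:
  'n' => row 0
  'l' => row 1
  'g' => row 0
  'n' => row 1
  'f' => row 0
  'k' => row 1
  'l' => row 0
  'k' => row 1
  'o' => row 0
  'p' => row 1
Rows:
  Row 0: "ngflo"
  Row 1: "lnkkp"
First row length: 5

5


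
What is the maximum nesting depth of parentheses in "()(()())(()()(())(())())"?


Input: "()(()())(()()(())(())())"
Tracking depth:
  Position 0 '(': depth becomes 1
  Position 1 ')': depth becomes 0
  Position 2 '(': depth becomes 1
  Position 3 '(': depth becomes 2
  Position 4 ')': depth becomes 1
  Position 5 '(': depth becomes 2
  Position 6 ')': depth becomes 1
  Position 7 ')': depth becomes 0
  Position 8 '(': depth becomes 1
  Position 9 '(': depth becomes 2
  Position 10 ')': depth becomes 1
  Position 11 '(': depth becomes 2
  Position 12 ')': depth becomes 1
  Position 13 '(': depth becomes 2
  Position 14 '(': depth becomes 3
  Position 15 ')': depth becomes 2
  Position 16 ')': depth becomes 1
  Position 17 '(': depth becomes 2
  Position 18 '(': depth becomes 3
  Position 19 ')': depth becomes 2
  Position 20 ')': depth becomes 1
  Position 21 '(': depth becomes 2
  Position 22 ')': depth becomes 1
  Position 23 ')': depth becomes 0
Maximum depth reached: 3

3


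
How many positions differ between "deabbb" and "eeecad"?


Comparing "deabbb" and "eeecad" position by position:
  Position 0: 'd' vs 'e' => DIFFER
  Position 1: 'e' vs 'e' => same
  Position 2: 'a' vs 'e' => DIFFER
  Position 3: 'b' vs 'c' => DIFFER
  Position 4: 'b' vs 'a' => DIFFER
  Position 5: 'b' vs 'd' => DIFFER
Positions that differ: 5

5


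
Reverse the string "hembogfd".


Input: hembogfd
Reading characters right to left:
  Position 7: 'd'
  Position 6: 'f'
  Position 5: 'g'
  Position 4: 'o'
  Position 3: 'b'
  Position 2: 'm'
  Position 1: 'e'
  Position 0: 'h'
Reversed: dfgobmeh

dfgobmeh


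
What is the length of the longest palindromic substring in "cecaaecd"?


Input: "cecaaecd"
Checking substrings for palindromes:
  [0:3] "cec" (len 3) => palindrome
  [3:5] "aa" (len 2) => palindrome
Longest palindromic substring: "cec" with length 3

3


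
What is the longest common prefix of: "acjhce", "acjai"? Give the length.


Words: acjhce, acjai
  Position 0: all 'a' => match
  Position 1: all 'c' => match
  Position 2: all 'j' => match
  Position 3: ('h', 'a') => mismatch, stop
LCP = "acj" (length 3)

3


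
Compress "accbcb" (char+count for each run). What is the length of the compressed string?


Input: accbcb
Runs:
  'a' x 1 => "a1"
  'c' x 2 => "c2"
  'b' x 1 => "b1"
  'c' x 1 => "c1"
  'b' x 1 => "b1"
Compressed: "a1c2b1c1b1"
Compressed length: 10

10


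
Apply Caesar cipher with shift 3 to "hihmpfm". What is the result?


Caesar cipher: shift "hihmpfm" by 3
  'h' (pos 7) + 3 = pos 10 = 'k'
  'i' (pos 8) + 3 = pos 11 = 'l'
  'h' (pos 7) + 3 = pos 10 = 'k'
  'm' (pos 12) + 3 = pos 15 = 'p'
  'p' (pos 15) + 3 = pos 18 = 's'
  'f' (pos 5) + 3 = pos 8 = 'i'
  'm' (pos 12) + 3 = pos 15 = 'p'
Result: klkpsip

klkpsip


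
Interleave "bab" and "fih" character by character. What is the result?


Interleaving "bab" and "fih":
  Position 0: 'b' from first, 'f' from second => "bf"
  Position 1: 'a' from first, 'i' from second => "ai"
  Position 2: 'b' from first, 'h' from second => "bh"
Result: bfaibh

bfaibh


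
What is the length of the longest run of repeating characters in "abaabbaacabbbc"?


Input: "abaabbaacabbbc"
Scanning for longest run:
  Position 1 ('b'): new char, reset run to 1
  Position 2 ('a'): new char, reset run to 1
  Position 3 ('a'): continues run of 'a', length=2
  Position 4 ('b'): new char, reset run to 1
  Position 5 ('b'): continues run of 'b', length=2
  Position 6 ('a'): new char, reset run to 1
  Position 7 ('a'): continues run of 'a', length=2
  Position 8 ('c'): new char, reset run to 1
  Position 9 ('a'): new char, reset run to 1
  Position 10 ('b'): new char, reset run to 1
  Position 11 ('b'): continues run of 'b', length=2
  Position 12 ('b'): continues run of 'b', length=3
  Position 13 ('c'): new char, reset run to 1
Longest run: 'b' with length 3

3


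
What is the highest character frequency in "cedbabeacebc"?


Input: cedbabeacebc
Character counts:
  'a': 2
  'b': 3
  'c': 3
  'd': 1
  'e': 3
Maximum frequency: 3

3


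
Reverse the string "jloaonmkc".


Input: jloaonmkc
Reading characters right to left:
  Position 8: 'c'
  Position 7: 'k'
  Position 6: 'm'
  Position 5: 'n'
  Position 4: 'o'
  Position 3: 'a'
  Position 2: 'o'
  Position 1: 'l'
  Position 0: 'j'
Reversed: ckmnoaolj

ckmnoaolj


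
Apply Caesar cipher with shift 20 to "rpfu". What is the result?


Caesar cipher: shift "rpfu" by 20
  'r' (pos 17) + 20 = pos 11 = 'l'
  'p' (pos 15) + 20 = pos 9 = 'j'
  'f' (pos 5) + 20 = pos 25 = 'z'
  'u' (pos 20) + 20 = pos 14 = 'o'
Result: ljzo

ljzo


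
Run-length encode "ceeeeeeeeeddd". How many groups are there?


Input: ceeeeeeeeeddd
Scanning for consecutive runs:
  Group 1: 'c' x 1 (positions 0-0)
  Group 2: 'e' x 9 (positions 1-9)
  Group 3: 'd' x 3 (positions 10-12)
Total groups: 3

3


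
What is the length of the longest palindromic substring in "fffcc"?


Input: "fffcc"
Checking substrings for palindromes:
  [0:3] "fff" (len 3) => palindrome
  [0:2] "ff" (len 2) => palindrome
  [1:3] "ff" (len 2) => palindrome
  [3:5] "cc" (len 2) => palindrome
Longest palindromic substring: "fff" with length 3

3


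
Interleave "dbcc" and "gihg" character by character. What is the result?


Interleaving "dbcc" and "gihg":
  Position 0: 'd' from first, 'g' from second => "dg"
  Position 1: 'b' from first, 'i' from second => "bi"
  Position 2: 'c' from first, 'h' from second => "ch"
  Position 3: 'c' from first, 'g' from second => "cg"
Result: dgbichcg

dgbichcg


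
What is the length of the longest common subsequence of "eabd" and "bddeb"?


LCS of "eabd" and "bddeb"
DP table:
           b    d    d    e    b
      0    0    0    0    0    0
  e   0    0    0    0    1    1
  a   0    0    0    0    1    1
  b   0    1    1    1    1    2
  d   0    1    2    2    2    2
LCS length = dp[4][5] = 2

2


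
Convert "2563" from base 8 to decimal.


Input: "2563" in base 8
Positional expansion:
  Digit '2' (value 2) x 8^3 = 1024
  Digit '5' (value 5) x 8^2 = 320
  Digit '6' (value 6) x 8^1 = 48
  Digit '3' (value 3) x 8^0 = 3
Sum = 1395

1395


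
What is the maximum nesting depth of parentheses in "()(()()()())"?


Input: "()(()()()())"
Tracking depth:
  Position 0 '(': depth becomes 1
  Position 1 ')': depth becomes 0
  Position 2 '(': depth becomes 1
  Position 3 '(': depth becomes 2
  Position 4 ')': depth becomes 1
  Position 5 '(': depth becomes 2
  Position 6 ')': depth becomes 1
  Position 7 '(': depth becomes 2
  Position 8 ')': depth becomes 1
  Position 9 '(': depth becomes 2
  Position 10 ')': depth becomes 1
  Position 11 ')': depth becomes 0
Maximum depth reached: 2

2


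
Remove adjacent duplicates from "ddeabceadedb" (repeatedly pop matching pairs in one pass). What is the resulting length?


Input: ddeabceadedb
Stack-based adjacent duplicate removal:
  Read 'd': push. Stack: d
  Read 'd': matches stack top 'd' => pop. Stack: (empty)
  Read 'e': push. Stack: e
  Read 'a': push. Stack: ea
  Read 'b': push. Stack: eab
  Read 'c': push. Stack: eabc
  Read 'e': push. Stack: eabce
  Read 'a': push. Stack: eabcea
  Read 'd': push. Stack: eabcead
  Read 'e': push. Stack: eabceade
  Read 'd': push. Stack: eabceaded
  Read 'b': push. Stack: eabceadedb
Final stack: "eabceadedb" (length 10)

10


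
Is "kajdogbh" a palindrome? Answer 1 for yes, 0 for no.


Input: kajdogbh
Reversed: hbgodjak
  Compare pos 0 ('k') with pos 7 ('h'): MISMATCH
  Compare pos 1 ('a') with pos 6 ('b'): MISMATCH
  Compare pos 2 ('j') with pos 5 ('g'): MISMATCH
  Compare pos 3 ('d') with pos 4 ('o'): MISMATCH
Result: not a palindrome

0


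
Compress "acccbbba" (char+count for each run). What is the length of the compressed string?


Input: acccbbba
Runs:
  'a' x 1 => "a1"
  'c' x 3 => "c3"
  'b' x 3 => "b3"
  'a' x 1 => "a1"
Compressed: "a1c3b3a1"
Compressed length: 8

8


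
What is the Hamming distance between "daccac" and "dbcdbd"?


Comparing "daccac" and "dbcdbd" position by position:
  Position 0: 'd' vs 'd' => same
  Position 1: 'a' vs 'b' => differ
  Position 2: 'c' vs 'c' => same
  Position 3: 'c' vs 'd' => differ
  Position 4: 'a' vs 'b' => differ
  Position 5: 'c' vs 'd' => differ
Total differences (Hamming distance): 4

4


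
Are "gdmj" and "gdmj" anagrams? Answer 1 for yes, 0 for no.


Strings: "gdmj", "gdmj"
Sorted first:  dgjm
Sorted second: dgjm
Sorted forms match => anagrams

1


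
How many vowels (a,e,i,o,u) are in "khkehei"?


Input: khkehei
Checking each character:
  'k' at position 0: consonant
  'h' at position 1: consonant
  'k' at position 2: consonant
  'e' at position 3: vowel (running total: 1)
  'h' at position 4: consonant
  'e' at position 5: vowel (running total: 2)
  'i' at position 6: vowel (running total: 3)
Total vowels: 3

3


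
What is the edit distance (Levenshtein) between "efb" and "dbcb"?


Computing edit distance: "efb" -> "dbcb"
DP table:
           d    b    c    b
      0    1    2    3    4
  e   1    1    2    3    4
  f   2    2    2    3    4
  b   3    3    2    3    3
Edit distance = dp[3][4] = 3

3


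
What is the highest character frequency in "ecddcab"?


Input: ecddcab
Character counts:
  'a': 1
  'b': 1
  'c': 2
  'd': 2
  'e': 1
Maximum frequency: 2

2


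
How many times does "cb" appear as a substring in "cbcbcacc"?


Searching for "cb" in "cbcbcacc"
Scanning each position:
  Position 0: "cb" => MATCH
  Position 1: "bc" => no
  Position 2: "cb" => MATCH
  Position 3: "bc" => no
  Position 4: "ca" => no
  Position 5: "ac" => no
  Position 6: "cc" => no
Total occurrences: 2

2


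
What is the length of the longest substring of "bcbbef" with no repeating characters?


Input: "bcbbef"
Sliding window (track last position of each char):
  Position 0 ('b'): window [0,0] length 1 -- new best
  Position 1 ('c'): window [0,1] length 2 -- new best
  Position 2 ('b'): repeat (last at 0), move window start to 1
  Position 2 ('b'): window [1,2] length 2
  Position 3 ('b'): repeat (last at 2), move window start to 3
  Position 3 ('b'): window [3,3] length 1
  Position 4 ('e'): window [3,4] length 2
  Position 5 ('f'): window [3,5] length 3 -- new best
Longest substring with no repeats: "bef" with length 3

3


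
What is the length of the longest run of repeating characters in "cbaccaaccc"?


Input: "cbaccaaccc"
Scanning for longest run:
  Position 1 ('b'): new char, reset run to 1
  Position 2 ('a'): new char, reset run to 1
  Position 3 ('c'): new char, reset run to 1
  Position 4 ('c'): continues run of 'c', length=2
  Position 5 ('a'): new char, reset run to 1
  Position 6 ('a'): continues run of 'a', length=2
  Position 7 ('c'): new char, reset run to 1
  Position 8 ('c'): continues run of 'c', length=2
  Position 9 ('c'): continues run of 'c', length=3
Longest run: 'c' with length 3

3


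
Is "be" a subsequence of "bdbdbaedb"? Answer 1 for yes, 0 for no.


Check if "be" is a subsequence of "bdbdbaedb"
Greedy scan:
  Position 0 ('b'): matches sub[0] = 'b'
  Position 1 ('d'): no match needed
  Position 2 ('b'): no match needed
  Position 3 ('d'): no match needed
  Position 4 ('b'): no match needed
  Position 5 ('a'): no match needed
  Position 6 ('e'): matches sub[1] = 'e'
  Position 7 ('d'): no match needed
  Position 8 ('b'): no match needed
All 2 characters matched => is a subsequence

1


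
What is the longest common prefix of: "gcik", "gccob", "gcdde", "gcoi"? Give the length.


Words: gcik, gccob, gcdde, gcoi
  Position 0: all 'g' => match
  Position 1: all 'c' => match
  Position 2: ('i', 'c', 'd', 'o') => mismatch, stop
LCP = "gc" (length 2)

2


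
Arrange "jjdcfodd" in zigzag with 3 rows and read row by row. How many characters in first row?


Zigzag "jjdcfodd" into 3 rows:
Placing characters:
  'j' => row 0
  'j' => row 1
  'd' => row 2
  'c' => row 1
  'f' => row 0
  'o' => row 1
  'd' => row 2
  'd' => row 1
Rows:
  Row 0: "jf"
  Row 1: "jcod"
  Row 2: "dd"
First row length: 2

2
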